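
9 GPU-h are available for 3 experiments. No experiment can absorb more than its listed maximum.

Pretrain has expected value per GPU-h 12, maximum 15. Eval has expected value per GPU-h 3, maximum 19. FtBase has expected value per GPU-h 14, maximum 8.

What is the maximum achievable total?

124

Order the experiments by expected value per GPU-h: FtBase 14 > Pretrain 12 > Eval 3.
Give FtBase 8 to hit its cap of 8 — 1 left.
Pretrain: +1 (room for 15) → 1. Pool exhausted.
Total = 12×1 + 14×8 = 124.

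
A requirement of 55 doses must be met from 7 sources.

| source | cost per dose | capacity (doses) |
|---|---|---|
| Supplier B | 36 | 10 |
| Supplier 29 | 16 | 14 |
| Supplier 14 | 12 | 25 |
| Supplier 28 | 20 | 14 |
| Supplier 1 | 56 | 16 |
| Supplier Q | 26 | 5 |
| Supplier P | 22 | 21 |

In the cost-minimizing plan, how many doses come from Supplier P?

Fill from the cheapest source first.
Supplier 14 (12): use full 25 — 30 doses to go.
Supplier 29 (16): use full 14 — 16 doses to go.
Supplier 28 at 20: take all 14 doses — 2 still needed.
Take 2 from Supplier P at 22 to finish.
Supplier Q, Supplier B, Supplier 1: unused.

2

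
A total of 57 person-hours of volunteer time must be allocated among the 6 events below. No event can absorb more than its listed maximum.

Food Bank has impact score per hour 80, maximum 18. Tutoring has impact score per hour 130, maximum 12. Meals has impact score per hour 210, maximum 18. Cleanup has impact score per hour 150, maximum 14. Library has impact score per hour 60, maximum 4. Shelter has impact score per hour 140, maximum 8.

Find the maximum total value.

Order the events by impact score per hour: Meals 210 > Cleanup 150 > Shelter 140 > Tutoring 130 > Food Bank 80 > Library 60.
Give Meals 18 to hit its cap of 18 ; 39 left.
Give Cleanup 14 to hit its cap of 14 ; 25 left.
Shelter takes 8 to reach its cap of 8 ; 17 left.
Tutoring takes 12 to reach its cap of 12 ; 5 left.
Only 5 left; Food Bank takes them to reach 5.
Total = 80×5 + 130×12 + 210×18 + 150×14 + 140×8 = 8960.

8960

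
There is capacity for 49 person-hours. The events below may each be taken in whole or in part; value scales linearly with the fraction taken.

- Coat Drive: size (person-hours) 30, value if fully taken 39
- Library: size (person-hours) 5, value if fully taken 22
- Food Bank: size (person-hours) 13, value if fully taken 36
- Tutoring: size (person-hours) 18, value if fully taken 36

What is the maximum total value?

110.9

Best value per unit of size first: Library 22/5≈4.4, Food Bank 36/13≈2.77, Tutoring 36/18≈2, Coat Drive 39/30≈1.3.
All 5 person-hours of Library fit (value 22) → 44 remain.
All 13 person-hours of Food Bank fit (value 36) → 31 remain.
Tutoring: take in full, 18 person-hours for value 36 → 13 left.
13 person-hours left: a 13/30 share of Coat Drive gives 39×13/30 = 16.9.
Total value = 110.9.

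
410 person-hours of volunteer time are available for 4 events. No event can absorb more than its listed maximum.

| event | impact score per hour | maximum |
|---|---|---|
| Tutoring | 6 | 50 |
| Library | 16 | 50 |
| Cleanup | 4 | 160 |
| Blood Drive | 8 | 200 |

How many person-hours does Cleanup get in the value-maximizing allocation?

110

Order the events by impact score per hour: Library 16 > Blood Drive 8 > Tutoring 6 > Cleanup 4.
Give Library 50 to hit its cap of 50 ; 360 left.
Give Blood Drive 200 to hit its cap of 200 ; 160 left.
Give Tutoring 50 to hit its cap of 50 ; 110 left.
Cleanup: +110 (room for 160) → 110. Pool exhausted.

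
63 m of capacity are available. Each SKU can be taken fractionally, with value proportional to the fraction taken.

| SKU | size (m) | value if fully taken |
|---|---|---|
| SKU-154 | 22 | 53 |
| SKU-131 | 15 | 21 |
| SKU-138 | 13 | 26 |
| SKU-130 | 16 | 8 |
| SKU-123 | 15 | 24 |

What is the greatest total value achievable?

Best value per unit of size first: SKU-154 53/22≈2.41, SKU-138 26/13≈2, SKU-123 24/15≈1.6, SKU-131 21/15≈1.4, SKU-130 8/16≈0.5.
SKU-154: take in full, 22 m for value 53 → 41 left.
Take all of SKU-138 (13 m, value 26) → 28 m left.
All 15 m of SKU-123 fit (value 24) → 13 remain.
Fill the last 13 m with part of SKU-131: 13/15 of it earns 18.2.
Total value = 121.2.

121.2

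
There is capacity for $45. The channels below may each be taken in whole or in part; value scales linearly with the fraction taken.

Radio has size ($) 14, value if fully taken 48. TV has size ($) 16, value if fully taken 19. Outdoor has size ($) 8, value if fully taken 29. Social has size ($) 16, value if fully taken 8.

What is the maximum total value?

Rank by value-to-size ratio: Outdoor 29/8≈3.62, Radio 48/14≈3.43, TV 19/16≈1.19, Social 8/16≈0.5.
Take all of Outdoor (8 $, value 29) ; 37 $ left.
Radio: take in full, 14 $ for value 48 ; 23 left.
All 16 $ of TV fit (value 19) ; 7 remain.
7 $ left: a 7/16 share of Social gives 8×7/16 = 3.5.
Total value = 99.5.

99.5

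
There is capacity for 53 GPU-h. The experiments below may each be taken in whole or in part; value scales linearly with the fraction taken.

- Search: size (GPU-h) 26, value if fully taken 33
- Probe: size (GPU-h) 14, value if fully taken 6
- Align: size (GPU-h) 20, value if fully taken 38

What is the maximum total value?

74

Best value per unit of size first: Align 38/20≈1.9, Search 33/26≈1.27, Probe 6/14≈0.429.
All 20 GPU-h of Align fit (value 38) ; 33 remain.
Take all of Search (26 GPU-h, value 33) ; 7 GPU-h left.
Fill the last 7 GPU-h with part of Probe: 7/14 of it earns 3.
Total value = 74.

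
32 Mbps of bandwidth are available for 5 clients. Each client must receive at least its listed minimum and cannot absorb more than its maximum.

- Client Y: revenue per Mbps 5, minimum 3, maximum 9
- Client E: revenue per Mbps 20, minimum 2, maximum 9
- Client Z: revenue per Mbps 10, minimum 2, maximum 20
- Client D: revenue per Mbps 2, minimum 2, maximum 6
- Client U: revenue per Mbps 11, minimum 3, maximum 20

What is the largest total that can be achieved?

395

Meeting every minimum uses 3+2+2+2+3 = 12 Mbps, leaving 20.
Rank by revenue per Mbps: Client E 20 > Client U 11 > Client Z 10 > Client Y 5 > Client D 2.
Give Client E 7 more to hit its cap of 9 — 13 left.
Only 13 left; Client U takes them to reach 16.
Total = 5×3 + 20×9 + 10×2 + 2×2 + 11×16 = 395.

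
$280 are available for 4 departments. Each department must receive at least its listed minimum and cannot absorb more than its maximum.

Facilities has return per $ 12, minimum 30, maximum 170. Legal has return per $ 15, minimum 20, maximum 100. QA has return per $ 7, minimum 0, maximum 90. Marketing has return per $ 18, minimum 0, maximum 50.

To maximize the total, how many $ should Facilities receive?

130

Meeting every minimum uses 30+20+0+0 = 50 $, leaving 230.
Rank by return per $: Marketing 18 > Legal 15 > Facilities 12 > QA 7.
Give Marketing 50 more to hit its cap of 50 → 180 left.
Legal: +80 to 100 (cap) → 100 left.
Only 100 left; Facilities takes them to reach 130.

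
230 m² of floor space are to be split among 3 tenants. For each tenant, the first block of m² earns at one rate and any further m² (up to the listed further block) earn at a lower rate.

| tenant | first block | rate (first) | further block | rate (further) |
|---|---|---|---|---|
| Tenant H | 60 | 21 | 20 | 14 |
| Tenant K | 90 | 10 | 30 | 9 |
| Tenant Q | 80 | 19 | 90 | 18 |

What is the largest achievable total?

Order all 6 blocks by rate: Tenant H/first 21 > Tenant Q/first 19 > Tenant Q/second 18 > Tenant H/second 14 > Tenant K/first 10 > Tenant K/second 9.
Tenant H first at 21: fill all 60 ; 170 left.
Tenant Q first at 19: fill all 80 ; 90 left.
Tenant Q second at 18: fill all 90 ; 0 left.
Total = 21×60 + 19×80 + 18×90 = 4400.

4400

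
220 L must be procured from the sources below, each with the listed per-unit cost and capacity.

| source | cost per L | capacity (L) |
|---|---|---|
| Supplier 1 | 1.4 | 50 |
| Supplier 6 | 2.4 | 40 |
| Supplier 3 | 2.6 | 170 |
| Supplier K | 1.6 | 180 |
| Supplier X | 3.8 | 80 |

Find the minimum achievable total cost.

Cheapest first:
Supplier 1 at 1.4: take all 50 L ; 170 still needed.
Supplier K (1.6): take the remaining 170 ; done.
Supplier 6, Supplier 3, Supplier X: unused.
Cost = 50×1.4 + 170×1.6 = 342.

342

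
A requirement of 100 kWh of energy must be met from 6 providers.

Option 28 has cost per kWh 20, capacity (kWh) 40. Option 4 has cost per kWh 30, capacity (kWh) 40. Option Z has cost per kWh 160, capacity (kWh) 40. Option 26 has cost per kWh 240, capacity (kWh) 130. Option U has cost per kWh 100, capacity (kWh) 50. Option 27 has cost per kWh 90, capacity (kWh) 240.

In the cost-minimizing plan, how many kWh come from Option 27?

Fill from the cheapest provider first.
Take 40 from Option 28 at 20 ; need 60 more.
Option 4 (30): use full 40 ; 20 kWh to go.
Option 27 at 90: take 20 of its 240 ; requirement met.
Option U, Option Z, Option 26: unused.

20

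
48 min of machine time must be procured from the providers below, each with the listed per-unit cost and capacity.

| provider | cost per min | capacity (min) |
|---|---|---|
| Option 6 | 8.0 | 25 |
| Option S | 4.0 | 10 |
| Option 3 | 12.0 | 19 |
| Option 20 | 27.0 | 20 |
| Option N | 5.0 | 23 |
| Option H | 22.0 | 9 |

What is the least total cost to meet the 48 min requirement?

275

Use providers in increasing cost order.
Option S at 4.0: take all 10 min — 38 still needed.
Option N at 5.0: take all 23 min — 15 still needed.
Option 6 at 8.0: take 15 of its 25 — requirement met.
Option 3, Option H, Option 20: unused.
Cost = 10×4.0 + 23×5.0 + 15×8.0 = 275.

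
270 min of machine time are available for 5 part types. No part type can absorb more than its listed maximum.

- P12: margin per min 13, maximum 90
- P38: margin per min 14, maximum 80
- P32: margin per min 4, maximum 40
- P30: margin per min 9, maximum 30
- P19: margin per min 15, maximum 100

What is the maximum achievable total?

Order the part types by margin per min: P19 15 > P38 14 > P12 13 > P30 9 > P32 4.
P19 takes 100 to reach its cap of 100 → 170 left.
P38 takes 80 to reach its cap of 80 → 90 left.
P12: +90 to 90 (cap) → 0 left.
Total = 13×90 + 14×80 + 15×100 = 3790.

3790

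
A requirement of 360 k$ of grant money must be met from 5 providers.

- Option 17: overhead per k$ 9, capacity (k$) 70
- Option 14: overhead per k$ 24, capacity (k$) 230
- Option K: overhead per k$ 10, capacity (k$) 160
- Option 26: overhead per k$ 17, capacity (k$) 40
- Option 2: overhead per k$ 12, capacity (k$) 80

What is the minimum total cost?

4110

Use providers in increasing cost order.
Option 17 at 9: take all 70 k$ — 290 still needed.
Option K at 10: take all 160 k$ — 130 still needed.
Option 2 at 12: take all 80 k$ — 50 still needed.
Option 26 at 17: take all 40 k$ — 10 still needed.
Option 14 at 24: take 10 of its 230 — requirement met.
Cost = 70×9 + 160×10 + 80×12 + 40×17 + 10×24 = 4110.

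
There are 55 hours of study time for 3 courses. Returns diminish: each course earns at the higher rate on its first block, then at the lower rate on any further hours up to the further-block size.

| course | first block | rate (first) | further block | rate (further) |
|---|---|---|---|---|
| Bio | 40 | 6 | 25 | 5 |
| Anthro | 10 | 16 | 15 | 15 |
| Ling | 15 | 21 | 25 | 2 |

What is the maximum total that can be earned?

Rank every tier by rate: Ling/tier1 21 > Anthro/tier1 16 > Anthro/tier2 15 > Bio/tier1 6 > Bio/tier2 5 > Ling/tier2 2.
Ling/tier1 (21): +15 ; 40 left.
Fill Anthro tier1 block (10 at 16) ; 30 left.
Fill Anthro tier2 block (15 at 15) ; 15 left.
Bio tier1 at 6: only 15 left, fill 15.
Total = 21×15 + 16×10 + 15×15 + 6×15 = 790.

790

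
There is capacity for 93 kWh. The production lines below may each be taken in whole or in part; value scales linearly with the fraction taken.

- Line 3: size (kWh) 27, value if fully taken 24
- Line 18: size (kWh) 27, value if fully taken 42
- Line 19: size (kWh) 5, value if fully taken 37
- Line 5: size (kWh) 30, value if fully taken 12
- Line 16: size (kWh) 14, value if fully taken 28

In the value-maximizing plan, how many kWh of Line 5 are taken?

20

Sort by value density: Line 19 37/5≈7.4, Line 16 28/14≈2, Line 18 42/27≈1.56, Line 3 24/27≈0.889, Line 5 12/30≈0.4.
Take all of Line 19 (5 kWh, value 37) — 88 kWh left.
All 14 kWh of Line 16 fit (value 28) — 74 remain.
Take all of Line 18 (27 kWh, value 42) — 47 kWh left.
All 27 kWh of Line 3 fit (value 24) — 20 remain.
Only 20 kWh remain; take 20/30 of Line 5 for value 12×20/30 = 8.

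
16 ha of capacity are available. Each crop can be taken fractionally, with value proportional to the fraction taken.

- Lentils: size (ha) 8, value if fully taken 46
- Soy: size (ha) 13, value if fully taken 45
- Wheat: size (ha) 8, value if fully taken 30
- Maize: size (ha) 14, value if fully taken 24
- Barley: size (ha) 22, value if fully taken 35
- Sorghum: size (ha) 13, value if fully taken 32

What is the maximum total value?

Best value per unit of size first: Lentils 46/8≈5.75, Wheat 30/8≈3.75, Soy 45/13≈3.46, Sorghum 32/13≈2.46, Maize 24/14≈1.71, Barley 35/22≈1.59.
Lentils: take in full, 8 ha for value 46 ; 8 left.
All 8 ha of Wheat fit (value 30) ; 0 remain.
Total value = 76.

76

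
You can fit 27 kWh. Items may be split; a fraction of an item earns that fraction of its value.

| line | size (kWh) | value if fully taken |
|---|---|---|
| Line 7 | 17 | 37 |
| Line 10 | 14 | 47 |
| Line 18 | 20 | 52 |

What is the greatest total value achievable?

80.8

Best value per unit of size first: Line 10 47/14≈3.36, Line 18 52/20≈2.6, Line 7 37/17≈2.18.
Take all of Line 10 (14 kWh, value 47) → 13 kWh left.
13 kWh left: a 13/20 share of Line 18 gives 52×13/20 = 33.8.
Total value = 80.8.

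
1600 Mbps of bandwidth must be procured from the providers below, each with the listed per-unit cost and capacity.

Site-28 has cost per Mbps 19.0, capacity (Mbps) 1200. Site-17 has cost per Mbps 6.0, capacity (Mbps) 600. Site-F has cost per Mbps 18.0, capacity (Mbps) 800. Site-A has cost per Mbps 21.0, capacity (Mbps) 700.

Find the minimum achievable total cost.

Cheapest first:
Take 600 from Site-17 at 6.0 — need 1000 more.
Site-F at 18.0: take all 800 Mbps — 200 still needed.
Site-28 (19.0): take the remaining 200 — done.
Site-A: unused.
Cost = 600×6.0 + 800×18.0 + 200×19.0 = 21800.

21800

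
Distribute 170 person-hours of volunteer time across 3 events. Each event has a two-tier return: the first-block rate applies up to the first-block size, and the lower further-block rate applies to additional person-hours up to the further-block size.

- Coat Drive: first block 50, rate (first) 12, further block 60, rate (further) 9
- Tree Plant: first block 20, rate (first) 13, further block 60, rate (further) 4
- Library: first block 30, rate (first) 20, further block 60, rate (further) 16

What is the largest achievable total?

2510

Rank every tier by rate: Library/tier1 20 > Library/tier2 16 > Tree Plant/tier1 13 > Coat Drive/tier1 12 > Coat Drive/tier2 9 > Tree Plant/tier2 4.
Library tier1 at 20: fill all 30 ; 140 left.
Library tier2 at 16: fill all 60 ; 80 left.
Fill Tree Plant tier1 block (20 at 13) ; 60 left.
Fill Coat Drive tier1 block (50 at 12) ; 10 left.
Coat Drive/tier2: +10 of 60 at 9; pool empty.
Total = 20×30 + 16×60 + 13×20 + 12×50 + 9×10 = 2510.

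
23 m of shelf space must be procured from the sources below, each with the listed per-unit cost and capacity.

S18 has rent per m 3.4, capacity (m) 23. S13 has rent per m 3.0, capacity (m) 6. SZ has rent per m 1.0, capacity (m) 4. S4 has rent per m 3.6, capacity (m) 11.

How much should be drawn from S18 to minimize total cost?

13

Cheapest first:
Take 4 from SZ at 1.0 ; need 19 more.
S13 (3.0): use full 6 ; 13 m to go.
Take 13 from S18 at 3.4 to finish.
S4: unused.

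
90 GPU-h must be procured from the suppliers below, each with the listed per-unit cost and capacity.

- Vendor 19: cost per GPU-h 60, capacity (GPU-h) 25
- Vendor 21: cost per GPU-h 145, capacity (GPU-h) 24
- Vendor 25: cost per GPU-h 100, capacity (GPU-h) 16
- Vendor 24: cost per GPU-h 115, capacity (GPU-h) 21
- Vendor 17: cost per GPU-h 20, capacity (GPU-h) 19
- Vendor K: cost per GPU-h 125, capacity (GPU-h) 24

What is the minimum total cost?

Fill from the cheapest supplier first.
Vendor 17 (20): use full 19 — 71 GPU-h to go.
Vendor 19 (60): use full 25 — 46 GPU-h to go.
Take 16 from Vendor 25 at 100 — need 30 more.
Vendor 24 at 115: take all 21 GPU-h — 9 still needed.
Take 9 from Vendor K at 125 to finish.
Vendor 21: unused.
Cost = 19×20 + 25×60 + 16×100 + 21×115 + 9×125 = 7020.

7020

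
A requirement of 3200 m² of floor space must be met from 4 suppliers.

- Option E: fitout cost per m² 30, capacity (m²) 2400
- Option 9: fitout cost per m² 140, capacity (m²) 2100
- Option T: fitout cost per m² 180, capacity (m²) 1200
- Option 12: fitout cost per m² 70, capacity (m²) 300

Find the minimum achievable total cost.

163000

Fill from the cheapest supplier first.
Option E (30): use full 2400 ; 800 m² to go.
Option 12 (70): use full 300 ; 500 m² to go.
Take 500 from Option 9 at 140 to finish.
Option T: unused.
Cost = 2400×30 + 300×70 + 500×140 = 163000.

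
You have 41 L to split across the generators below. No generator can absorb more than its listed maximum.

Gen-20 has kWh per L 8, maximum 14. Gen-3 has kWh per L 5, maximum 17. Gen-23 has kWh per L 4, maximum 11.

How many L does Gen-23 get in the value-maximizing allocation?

Order the generators by kWh per L: Gen-20 8 > Gen-3 5 > Gen-23 4.
Give Gen-20 14 to hit its cap of 14 — 27 left.
Gen-3: +17 to 17 (cap) — 10 left.
Gen-23 has room for 11 but only 10 remain, so it gets 10.

10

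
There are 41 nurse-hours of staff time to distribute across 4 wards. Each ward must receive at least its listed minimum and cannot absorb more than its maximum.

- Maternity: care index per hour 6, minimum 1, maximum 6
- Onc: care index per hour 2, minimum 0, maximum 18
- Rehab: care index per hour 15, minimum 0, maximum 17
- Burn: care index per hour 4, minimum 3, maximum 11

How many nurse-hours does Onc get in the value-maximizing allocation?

Meeting every minimum uses 1+0+0+3 = 4 nurse-hours, leaving 37.
Order the wards by care index per hour: Rehab 15 > Maternity 6 > Burn 4 > Onc 2.
Rehab takes 17 more to reach its cap of 17 — 20 left.
Maternity: +5 to 6 (cap) — 15 left.
Burn: +8 to 11 (cap) — 7 left.
Only 7 left; Onc takes them to reach 7.

7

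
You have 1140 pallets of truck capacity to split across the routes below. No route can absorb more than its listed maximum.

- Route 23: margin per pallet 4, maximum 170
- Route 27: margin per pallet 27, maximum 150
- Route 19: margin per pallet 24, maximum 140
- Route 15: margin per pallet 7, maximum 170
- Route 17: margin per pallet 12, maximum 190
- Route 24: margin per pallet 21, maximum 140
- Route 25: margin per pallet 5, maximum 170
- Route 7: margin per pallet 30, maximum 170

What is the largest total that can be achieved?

19810

Rank by margin per pallet: Route 7 30 > Route 27 27 > Route 19 24 > Route 24 21 > Route 17 12 > Route 15 7 > Route 25 5 > Route 23 4.
Give Route 7 170 to hit its cap of 170 ; 970 left.
Route 27 takes 150 to reach its cap of 150 ; 820 left.
Route 19: +140 to 140 (cap) ; 680 left.
Route 24 takes 140 to reach its cap of 140 ; 540 left.
Route 17: +190 to 190 (cap) ; 350 left.
Route 15 takes 170 to reach its cap of 170 ; 180 left.
Give Route 25 170 to hit its cap of 170 ; 10 left.
Only 10 left; Route 23 takes them to reach 10.
Total = 4×10 + 27×150 + 24×140 + 7×170 + 12×190 + 21×140 + 5×170 + 30×170 = 19810.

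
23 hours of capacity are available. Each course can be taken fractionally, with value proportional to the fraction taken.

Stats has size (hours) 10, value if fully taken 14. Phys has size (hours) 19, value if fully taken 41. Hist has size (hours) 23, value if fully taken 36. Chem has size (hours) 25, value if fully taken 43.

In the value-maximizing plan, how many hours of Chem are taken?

4

Best value per unit of size first: Phys 41/19≈2.16, Chem 43/25≈1.72, Hist 36/23≈1.57, Stats 14/10≈1.4.
Phys: take in full, 19 hours for value 41 ; 4 left.
Only 4 hours remain; take 4/25 of Chem for value 43×4/25 = 6.88.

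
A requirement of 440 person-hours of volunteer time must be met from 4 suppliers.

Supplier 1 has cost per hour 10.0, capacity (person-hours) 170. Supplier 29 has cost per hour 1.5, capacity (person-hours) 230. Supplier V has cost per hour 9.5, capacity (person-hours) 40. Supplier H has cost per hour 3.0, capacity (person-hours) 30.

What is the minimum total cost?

2215

Cheapest first:
Take 230 from Supplier 29 at 1.5 — need 210 more.
Take 30 from Supplier H at 3.0 — need 180 more.
Take 40 from Supplier V at 9.5 — need 140 more.
Supplier 1 (10.0): take the remaining 140 — done.
Cost = 230×1.5 + 30×3.0 + 40×9.5 + 140×10.0 = 2215.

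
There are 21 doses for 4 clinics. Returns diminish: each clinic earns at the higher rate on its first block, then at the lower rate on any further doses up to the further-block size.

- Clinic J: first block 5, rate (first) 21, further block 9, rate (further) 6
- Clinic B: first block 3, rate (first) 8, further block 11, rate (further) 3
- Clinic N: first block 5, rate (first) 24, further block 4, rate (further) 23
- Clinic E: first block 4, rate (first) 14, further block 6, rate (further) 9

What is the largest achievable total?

400

Order all 8 blocks by rate: Clinic N/T1 24 > Clinic N/T2 23 > Clinic J/T1 21 > Clinic E/T1 14 > Clinic E/T2 9 > Clinic B/T1 8 > Clinic J/T2 6 > Clinic B/T2 3.
Clinic N/T1 (24): +5 ; 16 left.
Fill Clinic N T2 block (4 at 23) ; 12 left.
Clinic J T1 at 21: fill all 5 ; 7 left.
Clinic E/T1 (14): +4 ; 3 left.
3 remain; put them into Clinic E T2 at 9.
Total = 24×5 + 23×4 + 21×5 + 14×4 + 9×3 = 400.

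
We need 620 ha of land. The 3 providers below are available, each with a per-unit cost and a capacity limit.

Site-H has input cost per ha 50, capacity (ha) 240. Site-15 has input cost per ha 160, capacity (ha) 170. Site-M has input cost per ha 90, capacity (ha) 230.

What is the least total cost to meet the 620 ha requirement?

56700

Cheapest first:
Site-H at 50: take all 240 ha ; 380 still needed.
Site-M (90): use full 230 ; 150 ha to go.
Site-15 (160): take the remaining 150 ; done.
Cost = 240×50 + 230×90 + 150×160 = 56700.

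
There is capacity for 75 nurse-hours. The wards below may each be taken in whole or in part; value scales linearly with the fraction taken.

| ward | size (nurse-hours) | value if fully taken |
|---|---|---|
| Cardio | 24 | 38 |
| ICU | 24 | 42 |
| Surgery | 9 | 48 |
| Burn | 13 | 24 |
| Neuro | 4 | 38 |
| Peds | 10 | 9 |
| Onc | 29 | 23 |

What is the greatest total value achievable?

190.9

Best value per unit of size first: Neuro 38/4≈9.5, Surgery 48/9≈5.33, Burn 24/13≈1.85, ICU 42/24≈1.75, Cardio 38/24≈1.58, Peds 9/10≈0.9, Onc 23/29≈0.793.
Take all of Neuro (4 nurse-hours, value 38) — 71 nurse-hours left.
All 9 nurse-hours of Surgery fit (value 48) — 62 remain.
Take all of Burn (13 nurse-hours, value 24) — 49 nurse-hours left.
ICU: take in full, 24 nurse-hours for value 42 — 25 left.
Take all of Cardio (24 nurse-hours, value 38) — 1 nurse-hours left.
1 nurse-hours left: a 1/10 share of Peds gives 9×1/10 = 0.9.
Total value = 190.9.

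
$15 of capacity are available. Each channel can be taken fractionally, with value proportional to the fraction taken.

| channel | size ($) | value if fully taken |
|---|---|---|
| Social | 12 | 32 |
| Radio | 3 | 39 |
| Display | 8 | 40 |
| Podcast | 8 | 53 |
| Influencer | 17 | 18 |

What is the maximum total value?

112

Best value per unit of size first: Radio 39/3≈13, Podcast 53/8≈6.62, Display 40/8≈5, Social 32/12≈2.67, Influencer 18/17≈1.06.
Take all of Radio (3 $, value 39) → 12 $ left.
Podcast: take in full, 8 $ for value 53 → 4 left.
Fill the last 4 $ with part of Display: 4/8 of it earns 20.
Total value = 112.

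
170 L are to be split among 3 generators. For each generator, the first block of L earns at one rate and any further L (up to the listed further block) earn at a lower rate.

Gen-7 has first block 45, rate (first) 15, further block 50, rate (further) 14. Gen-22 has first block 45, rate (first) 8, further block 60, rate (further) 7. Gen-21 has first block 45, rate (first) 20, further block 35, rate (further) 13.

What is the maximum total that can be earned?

2665

Order all 6 blocks by rate: Gen-21/first 20 > Gen-7/first 15 > Gen-7/second 14 > Gen-21/second 13 > Gen-22/first 8 > Gen-22/second 7.
Gen-21/first (20): +45 → 125 left.
Gen-7/first (15): +45 → 80 left.
Gen-7/second (14): +50 → 30 left.
30 remain; put them into Gen-21 second at 13.
Total = 20×45 + 15×45 + 14×50 + 13×30 = 2665.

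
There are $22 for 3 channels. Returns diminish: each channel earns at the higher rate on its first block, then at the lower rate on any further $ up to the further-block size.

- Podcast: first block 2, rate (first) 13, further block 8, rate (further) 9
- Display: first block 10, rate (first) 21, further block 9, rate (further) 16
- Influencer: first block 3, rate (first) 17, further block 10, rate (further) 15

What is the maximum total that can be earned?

405

Rank every tier by rate: Display/tier1 21 > Influencer/tier1 17 > Display/tier2 16 > Influencer/tier2 15 > Podcast/tier1 13 > Podcast/tier2 9.
Fill Display tier1 block (10 at 21) → 12 left.
Influencer/tier1 (17): +3 → 9 left.
Display tier2 at 16: fill all 9 → 0 left.
Total = 21×10 + 17×3 + 16×9 = 405.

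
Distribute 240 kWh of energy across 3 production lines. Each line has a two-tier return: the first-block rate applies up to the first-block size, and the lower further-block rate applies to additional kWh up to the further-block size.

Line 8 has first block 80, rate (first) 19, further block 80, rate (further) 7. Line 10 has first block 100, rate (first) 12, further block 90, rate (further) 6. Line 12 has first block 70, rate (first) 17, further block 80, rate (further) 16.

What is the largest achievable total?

Treat each block as its own option and order by rate: Line 8/first 19 > Line 12/first 17 > Line 12/second 16 > Line 10/first 12 > Line 8/second 7 > Line 10/second 6.
Line 8/first (19): +80 ; 160 left.
Fill Line 12 first block (70 at 17) ; 90 left.
Line 12 second at 16: fill all 80 ; 10 left.
Line 10/first: +10 of 100 at 12; pool empty.
Total = 19×80 + 17×70 + 16×80 + 12×10 = 4110.

4110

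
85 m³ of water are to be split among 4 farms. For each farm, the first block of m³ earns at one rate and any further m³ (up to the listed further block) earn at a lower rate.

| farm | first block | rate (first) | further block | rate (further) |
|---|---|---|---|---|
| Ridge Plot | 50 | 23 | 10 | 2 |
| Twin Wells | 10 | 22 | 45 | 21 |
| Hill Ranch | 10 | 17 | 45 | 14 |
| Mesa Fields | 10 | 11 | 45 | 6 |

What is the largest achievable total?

Treat each block as its own option and order by rate: Ridge Plot/T1 23 > Twin Wells/T1 22 > Twin Wells/T2 21 > Hill Ranch/T1 17 > Hill Ranch/T2 14 > Mesa Fields/T1 11 > Mesa Fields/T2 6 > Ridge Plot/T2 2.
Ridge Plot T1 at 23: fill all 50 ; 35 left.
Fill Twin Wells T1 block (10 at 22) ; 25 left.
Twin Wells/T2: +25 of 45 at 21; pool empty.
Total = 23×50 + 22×10 + 21×25 = 1895.

1895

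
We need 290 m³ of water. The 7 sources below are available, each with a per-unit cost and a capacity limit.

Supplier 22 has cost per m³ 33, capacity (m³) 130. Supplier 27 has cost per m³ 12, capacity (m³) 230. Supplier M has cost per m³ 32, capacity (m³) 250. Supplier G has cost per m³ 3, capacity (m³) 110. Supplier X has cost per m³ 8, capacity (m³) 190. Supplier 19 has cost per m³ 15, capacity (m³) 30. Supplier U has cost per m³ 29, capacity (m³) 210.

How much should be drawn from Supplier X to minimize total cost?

Cheapest first:
Supplier G at 3: take all 110 m³ — 180 still needed.
Supplier X (8): take the remaining 180 — done.
Supplier 27, Supplier 19, Supplier U, Supplier M, Supplier 22: unused.

180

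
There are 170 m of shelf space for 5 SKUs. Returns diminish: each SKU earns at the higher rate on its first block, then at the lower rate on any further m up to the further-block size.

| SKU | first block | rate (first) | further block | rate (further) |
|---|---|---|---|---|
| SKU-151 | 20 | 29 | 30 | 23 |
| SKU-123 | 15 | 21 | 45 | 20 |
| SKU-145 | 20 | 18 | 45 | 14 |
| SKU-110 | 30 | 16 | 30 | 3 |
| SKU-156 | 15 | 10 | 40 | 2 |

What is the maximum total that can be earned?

Rank every tier by rate: SKU-151/tier1 29 > SKU-151/tier2 23 > SKU-123/tier1 21 > SKU-123/tier2 20 > SKU-145/tier1 18 > SKU-110/tier1 16 > SKU-145/tier2 14 > SKU-156/tier1 10 > SKU-110/tier2 3 > SKU-156/tier2 2.
SKU-151/tier1 (29): +20 — 150 left.
SKU-151/tier2 (23): +30 — 120 left.
Fill SKU-123 tier1 block (15 at 21) — 105 left.
Fill SKU-123 tier2 block (45 at 20) — 60 left.
SKU-145/tier1 (18): +20 — 40 left.
SKU-110/tier1 (16): +30 — 10 left.
10 remain; put them into SKU-145 tier2 at 14.
Total = 29×20 + 23×30 + 21×15 + 20×45 + 18×20 + 16×30 + 14×10 = 3465.

3465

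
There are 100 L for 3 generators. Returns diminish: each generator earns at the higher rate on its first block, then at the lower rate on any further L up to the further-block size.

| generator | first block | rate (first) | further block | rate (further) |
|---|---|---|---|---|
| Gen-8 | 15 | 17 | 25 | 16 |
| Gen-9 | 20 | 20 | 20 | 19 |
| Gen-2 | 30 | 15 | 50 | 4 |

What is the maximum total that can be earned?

Treat each block as its own option and order by rate: Gen-9/first 20 > Gen-9/second 19 > Gen-8/first 17 > Gen-8/second 16 > Gen-2/first 15 > Gen-2/second 4.
Gen-9 first at 20: fill all 20 — 80 left.
Fill Gen-9 second block (20 at 19) — 60 left.
Gen-8 first at 17: fill all 15 — 45 left.
Gen-8 second at 16: fill all 25 — 20 left.
Gen-2 first at 15: only 20 left, fill 20.
Total = 20×20 + 19×20 + 17×15 + 16×25 + 15×20 = 1735.

1735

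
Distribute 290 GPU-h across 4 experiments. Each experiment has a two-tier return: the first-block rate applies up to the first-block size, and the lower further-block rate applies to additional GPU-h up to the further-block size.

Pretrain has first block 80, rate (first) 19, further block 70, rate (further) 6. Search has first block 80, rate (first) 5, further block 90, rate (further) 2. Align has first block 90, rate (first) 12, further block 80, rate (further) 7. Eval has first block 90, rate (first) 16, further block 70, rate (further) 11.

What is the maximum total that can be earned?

4370

Treat each block as its own option and order by rate: Pretrain/tier1 19 > Eval/tier1 16 > Align/tier1 12 > Eval/tier2 11 > Align/tier2 7 > Pretrain/tier2 6 > Search/tier1 5 > Search/tier2 2.
Pretrain/tier1 (19): +80 ; 210 left.
Eval/tier1 (16): +90 ; 120 left.
Align tier1 at 12: fill all 90 ; 30 left.
Eval/tier2: +30 of 70 at 11; pool empty.
Total = 19×80 + 16×90 + 12×90 + 11×30 = 4370.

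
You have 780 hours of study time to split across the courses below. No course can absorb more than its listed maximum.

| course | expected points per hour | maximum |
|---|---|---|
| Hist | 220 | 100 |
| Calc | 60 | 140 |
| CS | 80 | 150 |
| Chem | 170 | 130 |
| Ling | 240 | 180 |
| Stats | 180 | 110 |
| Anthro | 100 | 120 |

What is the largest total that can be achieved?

Rank by expected points per hour: Ling 240 > Hist 220 > Stats 180 > Chem 170 > Anthro 100 > CS 80 > Calc 60.
Ling takes 180 to reach its cap of 180 → 600 left.
Hist takes 100 to reach its cap of 100 → 500 left.
Give Stats 110 to hit its cap of 110 → 390 left.
Give Chem 130 to hit its cap of 130 → 260 left.
Anthro: +120 to 120 (cap) → 140 left.
CS has room for 150 but only 140 remain, so it gets 140.
Total = 220×100 + 80×140 + 170×130 + 240×180 + 180×110 + 100×120 = 130300.

130300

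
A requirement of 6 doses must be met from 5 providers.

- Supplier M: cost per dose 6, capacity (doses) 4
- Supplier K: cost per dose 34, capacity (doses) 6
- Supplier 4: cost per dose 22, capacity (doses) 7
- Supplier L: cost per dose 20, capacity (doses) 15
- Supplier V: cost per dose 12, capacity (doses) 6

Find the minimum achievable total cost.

48

Use providers in increasing cost order.
Supplier M (6): use full 4 → 2 doses to go.
Supplier V at 12: take 2 of its 6 → requirement met.
Supplier L, Supplier 4, Supplier K: unused.
Cost = 4×6 + 2×12 = 48.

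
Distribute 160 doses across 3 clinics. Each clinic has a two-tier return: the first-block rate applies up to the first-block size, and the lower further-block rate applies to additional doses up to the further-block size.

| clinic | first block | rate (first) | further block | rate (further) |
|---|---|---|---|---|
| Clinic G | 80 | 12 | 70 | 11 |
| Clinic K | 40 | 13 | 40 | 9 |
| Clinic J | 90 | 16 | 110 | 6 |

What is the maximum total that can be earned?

Order all 6 blocks by rate: Clinic J/T1 16 > Clinic K/T1 13 > Clinic G/T1 12 > Clinic G/T2 11 > Clinic K/T2 9 > Clinic J/T2 6.
Fill Clinic J T1 block (90 at 16) → 70 left.
Fill Clinic K T1 block (40 at 13) → 30 left.
Clinic G/T1: +30 of 80 at 12; pool empty.
Total = 16×90 + 13×40 + 12×30 = 2320.

2320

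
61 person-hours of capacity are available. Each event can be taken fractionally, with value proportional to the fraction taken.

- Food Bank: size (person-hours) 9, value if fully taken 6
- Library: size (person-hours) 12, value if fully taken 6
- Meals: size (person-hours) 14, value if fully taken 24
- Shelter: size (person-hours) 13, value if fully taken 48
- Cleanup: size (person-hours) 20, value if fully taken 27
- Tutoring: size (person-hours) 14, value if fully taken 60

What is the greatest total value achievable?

159

Rank by value-to-size ratio: Tutoring 60/14≈4.29, Shelter 48/13≈3.69, Meals 24/14≈1.71, Cleanup 27/20≈1.35, Food Bank 6/9≈0.667, Library 6/12≈0.5.
All 14 person-hours of Tutoring fit (value 60) — 47 remain.
All 13 person-hours of Shelter fit (value 48) — 34 remain.
Meals: take in full, 14 person-hours for value 24 — 20 left.
Cleanup: take in full, 20 person-hours for value 27 — 0 left.
Total value = 159.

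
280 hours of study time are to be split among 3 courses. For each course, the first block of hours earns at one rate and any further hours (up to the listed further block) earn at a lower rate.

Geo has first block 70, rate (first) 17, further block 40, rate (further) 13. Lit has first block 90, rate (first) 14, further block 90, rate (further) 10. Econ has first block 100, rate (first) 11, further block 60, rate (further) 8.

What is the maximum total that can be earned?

Order all 6 blocks by rate: Geo/T1 17 > Lit/T1 14 > Geo/T2 13 > Econ/T1 11 > Lit/T2 10 > Econ/T2 8.
Fill Geo T1 block (70 at 17) — 210 left.
Fill Lit T1 block (90 at 14) — 120 left.
Geo T2 at 13: fill all 40 — 80 left.
Econ/T1: +80 of 100 at 11; pool empty.
Total = 17×70 + 14×90 + 13×40 + 11×80 = 3850.

3850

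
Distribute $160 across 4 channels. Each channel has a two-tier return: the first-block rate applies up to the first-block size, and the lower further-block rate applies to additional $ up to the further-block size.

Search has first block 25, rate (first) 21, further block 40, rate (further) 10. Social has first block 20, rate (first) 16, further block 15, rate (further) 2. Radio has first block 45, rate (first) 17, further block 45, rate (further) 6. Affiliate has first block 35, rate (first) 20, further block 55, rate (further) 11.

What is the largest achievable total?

Treat each block as its own option and order by rate: Search/first 21 > Affiliate/first 20 > Radio/first 17 > Social/first 16 > Affiliate/second 11 > Search/second 10 > Radio/second 6 > Social/second 2.
Search/first (21): +25 — 135 left.
Fill Affiliate first block (35 at 20) — 100 left.
Radio/first (17): +45 — 55 left.
Social first at 16: fill all 20 — 35 left.
35 remain; put them into Affiliate second at 11.
Total = 21×25 + 20×35 + 17×45 + 16×20 + 11×35 = 2695.

2695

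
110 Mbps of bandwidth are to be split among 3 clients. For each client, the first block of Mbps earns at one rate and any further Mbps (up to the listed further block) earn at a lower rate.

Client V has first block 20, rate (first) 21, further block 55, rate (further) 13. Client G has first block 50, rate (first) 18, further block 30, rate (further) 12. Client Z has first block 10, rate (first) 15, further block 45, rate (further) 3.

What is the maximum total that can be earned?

1860

Order all 6 blocks by rate: Client V/T1 21 > Client G/T1 18 > Client Z/T1 15 > Client V/T2 13 > Client G/T2 12 > Client Z/T2 3.
Fill Client V T1 block (20 at 21) ; 90 left.
Client G T1 at 18: fill all 50 ; 40 left.
Client Z T1 at 15: fill all 10 ; 30 left.
Client V T2 at 13: only 30 left, fill 30.
Total = 21×20 + 18×50 + 15×10 + 13×30 = 1860.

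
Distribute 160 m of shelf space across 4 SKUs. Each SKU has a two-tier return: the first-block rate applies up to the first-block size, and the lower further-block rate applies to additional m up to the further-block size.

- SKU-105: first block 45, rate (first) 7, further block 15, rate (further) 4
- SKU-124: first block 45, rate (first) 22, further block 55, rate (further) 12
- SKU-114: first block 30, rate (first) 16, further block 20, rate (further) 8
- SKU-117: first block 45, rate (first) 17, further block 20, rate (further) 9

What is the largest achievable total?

2715

Rank every tier by rate: SKU-124/T1 22 > SKU-117/T1 17 > SKU-114/T1 16 > SKU-124/T2 12 > SKU-117/T2 9 > SKU-114/T2 8 > SKU-105/T1 7 > SKU-105/T2 4.
SKU-124/T1 (22): +45 ; 115 left.
SKU-117/T1 (17): +45 ; 70 left.
SKU-114/T1 (16): +30 ; 40 left.
SKU-124 T2 at 12: only 40 left, fill 40.
Total = 22×45 + 17×45 + 16×30 + 12×40 = 2715.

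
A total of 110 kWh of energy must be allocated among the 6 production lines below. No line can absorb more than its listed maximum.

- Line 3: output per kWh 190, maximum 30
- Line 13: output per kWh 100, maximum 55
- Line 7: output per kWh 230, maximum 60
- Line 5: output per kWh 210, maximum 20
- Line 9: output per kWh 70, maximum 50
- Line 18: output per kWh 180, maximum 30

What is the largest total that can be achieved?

23700

Highest output per kWh first: Line 7 230 > Line 5 210 > Line 3 190 > Line 18 180 > Line 13 100 > Line 9 70.
Line 7 takes 60 to reach its cap of 60 — 50 left.
Line 5 takes 20 to reach its cap of 20 — 30 left.
Line 3 takes 30 to reach its cap of 30 — 0 left.
Total = 190×30 + 230×60 + 210×20 = 23700.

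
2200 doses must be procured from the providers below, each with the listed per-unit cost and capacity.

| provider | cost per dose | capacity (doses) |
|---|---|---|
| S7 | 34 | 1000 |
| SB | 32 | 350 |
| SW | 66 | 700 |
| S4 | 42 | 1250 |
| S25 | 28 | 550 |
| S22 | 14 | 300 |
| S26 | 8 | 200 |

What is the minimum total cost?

59600

Fill from the cheapest provider first.
S26 (8): use full 200 ; 2000 doses to go.
Take 300 from S22 at 14 ; need 1700 more.
Take 550 from S25 at 28 ; need 1150 more.
SB (32): use full 350 ; 800 doses to go.
Take 800 from S7 at 34 to finish.
S4, SW: unused.
Cost = 200×8 + 300×14 + 550×28 + 350×32 + 800×34 = 59600.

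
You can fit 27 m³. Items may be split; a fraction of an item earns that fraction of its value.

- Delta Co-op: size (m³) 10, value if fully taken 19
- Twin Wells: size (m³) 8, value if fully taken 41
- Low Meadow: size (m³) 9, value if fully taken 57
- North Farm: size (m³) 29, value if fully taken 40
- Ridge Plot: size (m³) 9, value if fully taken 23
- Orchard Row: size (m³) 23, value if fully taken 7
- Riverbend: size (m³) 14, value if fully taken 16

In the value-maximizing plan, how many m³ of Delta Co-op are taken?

Best value per unit of size first: Low Meadow 57/9≈6.33, Twin Wells 41/8≈5.12, Ridge Plot 23/9≈2.56, Delta Co-op 19/10≈1.9, North Farm 40/29≈1.38, Riverbend 16/14≈1.14, Orchard Row 7/23≈0.304.
Low Meadow: take in full, 9 m³ for value 57 — 18 left.
Take all of Twin Wells (8 m³, value 41) — 10 m³ left.
Take all of Ridge Plot (9 m³, value 23) — 1 m³ left.
Fill the last 1 m³ with part of Delta Co-op: 1/10 of it earns 1.9.

1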